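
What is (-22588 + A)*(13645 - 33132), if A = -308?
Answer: 446174352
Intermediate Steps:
(-22588 + A)*(13645 - 33132) = (-22588 - 308)*(13645 - 33132) = -22896*(-19487) = 446174352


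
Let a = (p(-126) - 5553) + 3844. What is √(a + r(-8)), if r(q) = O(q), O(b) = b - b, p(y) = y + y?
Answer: I*√1961 ≈ 44.283*I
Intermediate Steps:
p(y) = 2*y
O(b) = 0
r(q) = 0
a = -1961 (a = (2*(-126) - 5553) + 3844 = (-252 - 5553) + 3844 = -5805 + 3844 = -1961)
√(a + r(-8)) = √(-1961 + 0) = √(-1961) = I*√1961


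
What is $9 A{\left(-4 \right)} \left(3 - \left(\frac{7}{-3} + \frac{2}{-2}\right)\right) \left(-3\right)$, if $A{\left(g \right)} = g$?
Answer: $684$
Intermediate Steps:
$9 A{\left(-4 \right)} \left(3 - \left(\frac{7}{-3} + \frac{2}{-2}\right)\right) \left(-3\right) = 9 \left(-4\right) \left(3 - \left(\frac{7}{-3} + \frac{2}{-2}\right)\right) \left(-3\right) = - 36 \left(3 - \left(7 \left(- \frac{1}{3}\right) + 2 \left(- \frac{1}{2}\right)\right)\right) \left(-3\right) = - 36 \left(3 - \left(- \frac{7}{3} - 1\right)\right) \left(-3\right) = - 36 \left(3 - - \frac{10}{3}\right) \left(-3\right) = - 36 \left(3 + \frac{10}{3}\right) \left(-3\right) = - 36 \cdot \frac{19}{3} \left(-3\right) = \left(-36\right) \left(-19\right) = 684$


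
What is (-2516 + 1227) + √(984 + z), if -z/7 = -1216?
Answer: -1289 + 2*√2374 ≈ -1191.6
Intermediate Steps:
z = 8512 (z = -7*(-1216) = 8512)
(-2516 + 1227) + √(984 + z) = (-2516 + 1227) + √(984 + 8512) = -1289 + √9496 = -1289 + 2*√2374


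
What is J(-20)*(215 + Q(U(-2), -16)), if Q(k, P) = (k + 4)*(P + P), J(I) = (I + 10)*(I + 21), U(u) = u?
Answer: -1510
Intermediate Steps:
J(I) = (10 + I)*(21 + I)
Q(k, P) = 2*P*(4 + k) (Q(k, P) = (4 + k)*(2*P) = 2*P*(4 + k))
J(-20)*(215 + Q(U(-2), -16)) = (210 + (-20)**2 + 31*(-20))*(215 + 2*(-16)*(4 - 2)) = (210 + 400 - 620)*(215 + 2*(-16)*2) = -10*(215 - 64) = -10*151 = -1510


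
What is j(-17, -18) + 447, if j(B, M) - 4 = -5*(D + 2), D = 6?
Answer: 411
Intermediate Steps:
j(B, M) = -36 (j(B, M) = 4 - 5*(6 + 2) = 4 - 5*8 = 4 - 40 = -36)
j(-17, -18) + 447 = -36 + 447 = 411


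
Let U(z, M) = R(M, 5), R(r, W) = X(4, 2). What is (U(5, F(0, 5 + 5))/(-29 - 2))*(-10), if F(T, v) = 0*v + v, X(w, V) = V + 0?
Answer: 20/31 ≈ 0.64516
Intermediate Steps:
X(w, V) = V
R(r, W) = 2
F(T, v) = v (F(T, v) = 0 + v = v)
U(z, M) = 2
(U(5, F(0, 5 + 5))/(-29 - 2))*(-10) = (2/(-29 - 2))*(-10) = (2/(-31))*(-10) = -1/31*2*(-10) = -2/31*(-10) = 20/31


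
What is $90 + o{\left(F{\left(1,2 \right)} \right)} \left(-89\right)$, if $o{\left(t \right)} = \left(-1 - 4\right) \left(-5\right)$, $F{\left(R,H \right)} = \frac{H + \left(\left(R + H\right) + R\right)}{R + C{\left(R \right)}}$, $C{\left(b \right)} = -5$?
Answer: $-2135$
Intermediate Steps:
$F{\left(R,H \right)} = \frac{2 H + 2 R}{-5 + R}$ ($F{\left(R,H \right)} = \frac{H + \left(\left(R + H\right) + R\right)}{R - 5} = \frac{H + \left(\left(H + R\right) + R\right)}{-5 + R} = \frac{H + \left(H + 2 R\right)}{-5 + R} = \frac{2 H + 2 R}{-5 + R}$)
$o{\left(t \right)} = 25$ ($o{\left(t \right)} = \left(-5\right) \left(-5\right) = 25$)
$90 + o{\left(F{\left(1,2 \right)} \right)} \left(-89\right) = 90 + 25 \left(-89\right) = 90 - 2225 = -2135$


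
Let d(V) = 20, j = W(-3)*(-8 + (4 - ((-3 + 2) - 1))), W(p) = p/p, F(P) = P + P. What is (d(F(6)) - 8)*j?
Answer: -24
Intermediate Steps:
F(P) = 2*P
W(p) = 1
j = -2 (j = 1*(-8 + (4 - ((-3 + 2) - 1))) = 1*(-8 + (4 - (-1 - 1))) = 1*(-8 + (4 - 1*(-2))) = 1*(-8 + (4 + 2)) = 1*(-8 + 6) = 1*(-2) = -2)
(d(F(6)) - 8)*j = (20 - 8)*(-2) = 12*(-2) = -24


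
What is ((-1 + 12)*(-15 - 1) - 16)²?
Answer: 36864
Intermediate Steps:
((-1 + 12)*(-15 - 1) - 16)² = (11*(-16) - 16)² = (-176 - 16)² = (-192)² = 36864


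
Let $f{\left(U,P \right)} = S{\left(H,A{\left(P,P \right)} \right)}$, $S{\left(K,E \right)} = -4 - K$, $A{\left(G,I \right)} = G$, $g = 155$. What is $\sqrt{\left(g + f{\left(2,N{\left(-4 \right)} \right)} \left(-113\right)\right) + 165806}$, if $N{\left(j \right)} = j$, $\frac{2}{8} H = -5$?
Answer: $\sqrt{164153} \approx 405.16$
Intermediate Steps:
$H = -20$ ($H = 4 \left(-5\right) = -20$)
$f{\left(U,P \right)} = 16$ ($f{\left(U,P \right)} = -4 - -20 = -4 + 20 = 16$)
$\sqrt{\left(g + f{\left(2,N{\left(-4 \right)} \right)} \left(-113\right)\right) + 165806} = \sqrt{\left(155 + 16 \left(-113\right)\right) + 165806} = \sqrt{\left(155 - 1808\right) + 165806} = \sqrt{-1653 + 165806} = \sqrt{164153}$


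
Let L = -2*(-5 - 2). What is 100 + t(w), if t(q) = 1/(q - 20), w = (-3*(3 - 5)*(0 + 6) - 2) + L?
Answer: 2801/28 ≈ 100.04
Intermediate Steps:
L = 14 (L = -2*(-7) = 14)
w = 48 (w = (-3*(3 - 5)*(0 + 6) - 2) + 14 = (-(-6)*6 - 2) + 14 = (-3*(-12) - 2) + 14 = (36 - 2) + 14 = 34 + 14 = 48)
t(q) = 1/(-20 + q)
100 + t(w) = 100 + 1/(-20 + 48) = 100 + 1/28 = 2801/28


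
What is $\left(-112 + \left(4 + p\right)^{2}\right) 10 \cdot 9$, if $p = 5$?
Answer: $-2790$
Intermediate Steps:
$\left(-112 + \left(4 + p\right)^{2}\right) 10 \cdot 9 = \left(-112 + \left(4 + 5\right)^{2}\right) 10 \cdot 9 = \left(-112 + 9^{2}\right) 90 = \left(-112 + 81\right) 90 = \left(-31\right) 90 = -2790$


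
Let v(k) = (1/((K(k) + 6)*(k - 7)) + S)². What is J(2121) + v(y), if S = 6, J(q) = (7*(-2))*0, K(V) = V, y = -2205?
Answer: 851771754746641/23660324899344 ≈ 36.000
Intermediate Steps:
J(q) = 0 (J(q) = -14*0 = 0)
v(k) = (6 + 1/((-7 + k)*(6 + k)))² (v(k) = (1/((k + 6)*(k - 7)) + 6)² = (1/((6 + k)*(-7 + k)) + 6)² = (1/((-7 + k)*(6 + k)) + 6)² = (6 + 1/((-7 + k)*(6 + k)))²)
J(2121) + v(y) = 0 + (251 - 6*(-2205)² + 6*(-2205))²/((-7 - 2205)²*(6 - 2205)²) = 0 + (251 - 6*4862025 - 13230)²/((-2212)²*(-2199)²) = 0 + (1/4892944)*(1/4835601)*(251 - 29172150 - 13230)² = 0 + (1/4892944)*(1/4835601)*(-29185129)² = 0 + (1/4892944)*(1/4835601)*851771754746641 = 0 + 851771754746641/23660324899344 = 851771754746641/23660324899344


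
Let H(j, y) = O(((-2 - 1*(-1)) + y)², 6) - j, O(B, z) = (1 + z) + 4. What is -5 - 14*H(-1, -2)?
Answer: -173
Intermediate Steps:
O(B, z) = 5 + z
H(j, y) = 11 - j (H(j, y) = (5 + 6) - j = 11 - j)
-5 - 14*H(-1, -2) = -5 - 14*(11 - 1*(-1)) = -5 - 14*(11 + 1) = -5 - 14*12 = -5 - 168 = -173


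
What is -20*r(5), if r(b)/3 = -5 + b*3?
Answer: -600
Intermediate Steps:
r(b) = -15 + 9*b (r(b) = 3*(-5 + b*3) = 3*(-5 + 3*b) = -15 + 9*b)
-20*r(5) = -20*(-15 + 9*5) = -20*(-15 + 45) = -20*30 = -600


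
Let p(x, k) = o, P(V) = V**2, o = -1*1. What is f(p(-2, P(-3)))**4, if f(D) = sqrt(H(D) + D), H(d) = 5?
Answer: 16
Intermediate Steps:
o = -1
p(x, k) = -1
f(D) = sqrt(5 + D)
f(p(-2, P(-3)))**4 = (sqrt(5 - 1))**4 = (sqrt(4))**4 = 2**4 = 16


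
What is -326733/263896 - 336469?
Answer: -88793149957/263896 ≈ -3.3647e+5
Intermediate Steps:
-326733/263896 - 336469 = -88793149957/263896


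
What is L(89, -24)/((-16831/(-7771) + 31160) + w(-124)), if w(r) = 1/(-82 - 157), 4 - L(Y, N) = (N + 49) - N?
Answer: -83577105/57876516878 ≈ -0.0014441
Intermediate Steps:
L(Y, N) = -45 (L(Y, N) = 4 - ((N + 49) - N) = 4 - ((49 + N) - N) = 4 - 1*49 = 4 - 49 = -45)
w(r) = -1/239 (w(r) = 1/(-239) = -1/239)
L(89, -24)/((-16831/(-7771) + 31160) + w(-124)) = -45/((-16831/(-7771) + 31160) - 1/239) = -45/((-16831*(-1/7771) + 31160) - 1/239) = -45/((16831/7771 + 31160) - 1/239) = -45/(242161191/7771 - 1/239) = -45/57876516878/1857269 = -45*1857269/57876516878 = -83577105/57876516878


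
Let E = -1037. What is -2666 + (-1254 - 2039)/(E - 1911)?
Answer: -7856075/2948 ≈ -2664.9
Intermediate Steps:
-2666 + (-1254 - 2039)/(E - 1911) = -2666 + (-1254 - 2039)/(-1037 - 1911) = -2666 - 3293/(-2948) = -2666 - 3293*(-1/2948) = -2666 + 3293/2948 = -7856075/2948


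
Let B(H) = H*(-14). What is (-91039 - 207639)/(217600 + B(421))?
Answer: -149339/105853 ≈ -1.4108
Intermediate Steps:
B(H) = -14*H
(-91039 - 207639)/(217600 + B(421)) = (-91039 - 207639)/(217600 - 14*421) = -298678/(217600 - 5894) = -298678/211706 = -298678*1/211706 = -149339/105853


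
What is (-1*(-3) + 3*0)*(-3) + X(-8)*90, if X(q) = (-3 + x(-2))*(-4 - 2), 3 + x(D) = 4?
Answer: 1071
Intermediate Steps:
x(D) = 1 (x(D) = -3 + 4 = 1)
X(q) = 12 (X(q) = (-3 + 1)*(-4 - 2) = -2*(-6) = 12)
(-1*(-3) + 3*0)*(-3) + X(-8)*90 = (-1*(-3) + 3*0)*(-3) + 12*90 = (3 + 0)*(-3) + 1080 = 3*(-3) + 1080 = -9 + 1080 = 1071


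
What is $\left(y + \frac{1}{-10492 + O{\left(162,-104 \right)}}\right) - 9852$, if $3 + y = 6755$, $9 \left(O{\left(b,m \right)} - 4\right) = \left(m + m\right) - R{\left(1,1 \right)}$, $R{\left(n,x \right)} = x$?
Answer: $- \frac{293263109}{94601} \approx -3100.0$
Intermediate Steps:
$O{\left(b,m \right)} = \frac{35}{9} + \frac{2 m}{9}$ ($O{\left(b,m \right)} = 4 + \frac{\left(m + m\right) - 1}{9} = 4 + \frac{2 m - 1}{9} = 4 + \frac{-1 + 2 m}{9} = 4 + \left(- \frac{1}{9} + \frac{2 m}{9}\right) = \frac{35}{9} + \frac{2 m}{9}$)
$y = 6752$ ($y = -3 + 6755 = 6752$)
$\left(y + \frac{1}{-10492 + O{\left(162,-104 \right)}}\right) - 9852 = \left(6752 + \frac{1}{-10492 + \left(\frac{35}{9} + \frac{2}{9} \left(-104\right)\right)}\right) - 9852 = \left(6752 + \frac{1}{-10492 + \left(\frac{35}{9} - \frac{208}{9}\right)}\right) - 9852 = \left(6752 + \frac{1}{-10492 - \frac{173}{9}}\right) - 9852 = \left(6752 + \frac{1}{- \frac{94601}{9}}\right) - 9852 = \left(6752 - \frac{9}{94601}\right) - 9852 = \frac{638745943}{94601} - 9852 = - \frac{293263109}{94601}$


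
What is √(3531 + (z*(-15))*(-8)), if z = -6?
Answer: √2811 ≈ 53.019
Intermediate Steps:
√(3531 + (z*(-15))*(-8)) = √(3531 - 6*(-15)*(-8)) = √(3531 + 90*(-8)) = √(3531 - 720) = √2811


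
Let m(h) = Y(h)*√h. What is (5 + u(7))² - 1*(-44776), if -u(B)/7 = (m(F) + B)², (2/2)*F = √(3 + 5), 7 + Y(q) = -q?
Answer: 3652916 - 3069360*2^(¼) - 2165016*2^(¾) + 2885568*√2 ≈ 4.4251e+5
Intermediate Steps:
Y(q) = -7 - q
F = 2*√2 (F = √(3 + 5) = √8 = 2*√2 ≈ 2.8284)
m(h) = √h*(-7 - h) (m(h) = (-7 - h)*√h = √h*(-7 - h))
u(B) = -7*(B + 2^(¾)*(-7 - 2*√2))² (u(B) = -7*(√(2*√2)*(-7 - 2*√2) + B)² = -7*(2^(¾)*(-7 - 2*√2) + B)² = -7*(B + 2^(¾)*(-7 - 2*√2))²)
(5 + u(7))² - 1*(-44776) = (5 - 7*(7 - 2^(¾)*(7 + 2*√2))²)² - 1*(-44776) = (5 - 7*(7 - 2^(¾)*(7 + 2*√2))²)² + 44776 = 44776 + (5 - 7*(7 - 2^(¾)*(7 + 2*√2))²)²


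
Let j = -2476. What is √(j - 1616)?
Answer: 2*I*√1023 ≈ 63.969*I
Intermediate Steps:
√(j - 1616) = √(-2476 - 1616) = √(-4092) = 2*I*√1023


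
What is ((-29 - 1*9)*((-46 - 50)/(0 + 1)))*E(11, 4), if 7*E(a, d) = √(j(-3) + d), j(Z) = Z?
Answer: 3648/7 ≈ 521.14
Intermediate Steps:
E(a, d) = √(-3 + d)/7
((-29 - 1*9)*((-46 - 50)/(0 + 1)))*E(11, 4) = ((-29 - 1*9)*((-46 - 50)/(0 + 1)))*(√(-3 + 4)/7) = ((-29 - 9)*(-96/1))*(√1/7) = (-(-3648))*((⅐)*1) = -38*(-96)*(⅐) = 3648*(⅐) = 3648/7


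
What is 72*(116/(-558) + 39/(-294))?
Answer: -37244/1519 ≈ -24.519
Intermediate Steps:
72*(116/(-558) + 39/(-294)) = 72*(116*(-1/558) + 39*(-1/294)) = 72*(-58/279 - 13/98) = 72*(-9311/27342) = -37244/1519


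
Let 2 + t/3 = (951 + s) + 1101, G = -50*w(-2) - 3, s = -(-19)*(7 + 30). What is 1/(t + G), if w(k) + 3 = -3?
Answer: 1/8556 ≈ 0.00011688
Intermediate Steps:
s = 703 (s = -(-19)*37 = -1*(-703) = 703)
w(k) = -6 (w(k) = -3 - 3 = -6)
G = 297 (G = -50*(-6) - 3 = 300 - 3 = 297)
t = 8259 (t = -6 + 3*((951 + 703) + 1101) = -6 + 3*(1654 + 1101) = -6 + 3*2755 = -6 + 8265 = 8259)
1/(t + G) = 1/(8259 + 297) = 1/8556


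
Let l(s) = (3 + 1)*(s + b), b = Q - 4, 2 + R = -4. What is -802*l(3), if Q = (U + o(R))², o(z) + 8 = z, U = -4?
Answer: -1036184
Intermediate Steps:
R = -6 (R = -2 - 4 = -6)
o(z) = -8 + z
Q = 324 (Q = (-4 + (-8 - 6))² = (-4 - 14)² = (-18)² = 324)
b = 320 (b = 324 - 4 = 320)
l(s) = 1280 + 4*s (l(s) = (3 + 1)*(s + 320) = 4*(320 + s) = 1280 + 4*s)
-802*l(3) = -802*(1280 + 4*3) = -802*(1280 + 12) = -802*1292 = -1036184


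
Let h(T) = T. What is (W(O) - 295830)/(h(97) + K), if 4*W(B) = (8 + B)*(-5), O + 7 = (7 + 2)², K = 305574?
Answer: -591865/611342 ≈ -0.96814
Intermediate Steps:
O = 74 (O = -7 + (7 + 2)² = -7 + 9² = -7 + 81 = 74)
W(B) = -10 - 5*B/4 (W(B) = ((8 + B)*(-5))/4 = (-40 - 5*B)/4 = -10 - 5*B/4)
(W(O) - 295830)/(h(97) + K) = ((-10 - 5/4*74) - 295830)/(97 + 305574) = ((-10 - 185/2) - 295830)/305671 = (-205/2 - 295830)*(1/305671) = -591865/2*1/305671 = -591865/611342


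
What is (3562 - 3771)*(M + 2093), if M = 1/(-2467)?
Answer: -1079156870/2467 ≈ -4.3744e+5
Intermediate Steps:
M = -1/2467 ≈ -0.00040535
(3562 - 3771)*(M + 2093) = (3562 - 3771)*(-1/2467 + 2093) = -209*5163430/2467 = -1079156870/2467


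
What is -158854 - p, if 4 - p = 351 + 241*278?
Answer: -91509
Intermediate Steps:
p = -67345 (p = 4 - (351 + 241*278) = 4 - (351 + 66998) = 4 - 1*67349 = 4 - 67349 = -67345)
-158854 - p = -158854 - 1*(-67345) = -158854 + 67345 = -91509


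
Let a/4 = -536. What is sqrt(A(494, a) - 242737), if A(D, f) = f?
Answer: 39*I*sqrt(161) ≈ 494.85*I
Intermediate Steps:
a = -2144 (a = 4*(-536) = -2144)
sqrt(A(494, a) - 242737) = sqrt(-2144 - 242737) = sqrt(-244881) = 39*I*sqrt(161)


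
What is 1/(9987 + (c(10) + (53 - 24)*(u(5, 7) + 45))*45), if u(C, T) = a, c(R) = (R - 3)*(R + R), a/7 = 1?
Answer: 1/84147 ≈ 1.1884e-5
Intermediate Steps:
a = 7 (a = 7*1 = 7)
c(R) = 2*R*(-3 + R) (c(R) = (-3 + R)*(2*R) = 2*R*(-3 + R))
u(C, T) = 7
1/(9987 + (c(10) + (53 - 24)*(u(5, 7) + 45))*45) = 1/(9987 + (2*10*(-3 + 10) + (53 - 24)*(7 + 45))*45) = 1/(9987 + (2*10*7 + 29*52)*45) = 1/(9987 + (140 + 1508)*45) = 1/(9987 + 1648*45) = 1/(9987 + 74160) = 1/84147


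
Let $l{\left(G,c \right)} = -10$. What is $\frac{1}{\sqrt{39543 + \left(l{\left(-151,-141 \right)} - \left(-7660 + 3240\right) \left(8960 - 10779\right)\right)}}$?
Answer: $- \frac{i \sqrt{8000447}}{8000447} \approx - 0.00035354 i$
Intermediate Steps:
$\frac{1}{\sqrt{39543 + \left(l{\left(-151,-141 \right)} - \left(-7660 + 3240\right) \left(8960 - 10779\right)\right)}} = \frac{1}{\sqrt{39543 - \left(10 + \left(-7660 + 3240\right) \left(8960 - 10779\right)\right)}} = \frac{1}{\sqrt{39543 - \left(10 - -8039980\right)}} = \frac{1}{\sqrt{39543 - 8039990}} = \frac{1}{\sqrt{-8000447}} = \frac{1}{i \sqrt{8000447}} = - \frac{i \sqrt{8000447}}{8000447}$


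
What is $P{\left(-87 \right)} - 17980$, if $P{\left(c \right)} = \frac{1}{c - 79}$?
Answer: $- \frac{2984681}{166} \approx -17980.0$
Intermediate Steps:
$P{\left(c \right)} = \frac{1}{-79 + c}$
$P{\left(-87 \right)} - 17980 = \frac{1}{-79 - 87} - 17980 = \frac{1}{-166} - 17980 = - \frac{1}{166} - 17980 = - \frac{2984681}{166}$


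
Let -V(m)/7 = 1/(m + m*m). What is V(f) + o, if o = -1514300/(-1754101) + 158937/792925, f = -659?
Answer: 91648823608539177/86158866187437050 ≈ 1.0637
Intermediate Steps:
V(m) = -7/(m + m²) (V(m) = -7/(m + m*m) = -7/(m + m²))
o = 1479517878137/1390870535425 (o = -1514300*(-1/1754101) + 158937*(1/792925) = 1514300/1754101 + 158937/792925 = 1479517878137/1390870535425 ≈ 1.0637)
V(f) + o = -7/(-659*(1 - 659)) + 1479517878137/1390870535425 = -7*(-1/659)/(-658) + 1479517878137/1390870535425 = -7*(-1/659)*(-1/658) + 1479517878137/1390870535425 = -1/61946 + 1479517878137/1390870535425 = 91648823608539177/86158866187437050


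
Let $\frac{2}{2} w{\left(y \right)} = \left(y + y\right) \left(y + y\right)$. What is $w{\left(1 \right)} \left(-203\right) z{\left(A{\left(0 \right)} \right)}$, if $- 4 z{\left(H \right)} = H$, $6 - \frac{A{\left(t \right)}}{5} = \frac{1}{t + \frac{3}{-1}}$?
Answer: $\frac{19285}{3} \approx 6428.3$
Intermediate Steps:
$A{\left(t \right)} = 30 - \frac{5}{-3 + t}$ ($A{\left(t \right)} = 30 - \frac{5}{t + \frac{3}{-1}} = 30 - \frac{5}{t + 3 \left(-1\right)} = 30 - \frac{5}{t - 3} = 30 - \frac{5}{-3 + t}$)
$w{\left(y \right)} = 4 y^{2}$ ($w{\left(y \right)} = \left(y + y\right) \left(y + y\right) = 2 y 2 y = 4 y^{2}$)
$z{\left(H \right)} = - \frac{H}{4}$
$w{\left(1 \right)} \left(-203\right) z{\left(A{\left(0 \right)} \right)} = 4 \cdot 1^{2} \left(-203\right) \left(- \frac{5 \frac{1}{-3 + 0} \left(-19 + 6 \cdot 0\right)}{4}\right) = 4 \cdot 1 \left(-203\right) \left(- \frac{5 \frac{1}{-3} \left(-19 + 0\right)}{4}\right) = 4 \left(-203\right) \left(- \frac{5 \left(- \frac{1}{3}\right) \left(-19\right)}{4}\right) = - 812 \left(\left(- \frac{1}{4}\right) \frac{95}{3}\right) = \left(-812\right) \left(- \frac{95}{12}\right) = \frac{19285}{3}$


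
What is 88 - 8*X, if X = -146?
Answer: 1256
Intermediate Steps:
88 - 8*X = 88 - 8*(-146) = 88 + 1168 = 1256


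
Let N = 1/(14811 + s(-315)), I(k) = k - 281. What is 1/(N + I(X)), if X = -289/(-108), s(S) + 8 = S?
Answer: -391176/108873671 ≈ -0.0035929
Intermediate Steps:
s(S) = -8 + S
X = 289/108 (X = -289*(-1/108) = 289/108 ≈ 2.6759)
I(k) = -281 + k
N = 1/14488 (N = 1/(14811 + (-8 - 315)) = 1/(14811 - 323) = 1/14488 ≈ 6.9023e-5)
1/(N + I(X)) = 1/(1/14488 + (-281 + 289/108)) = 1/(1/14488 - 30059/108) = 1/(-108873671/391176) = -391176/108873671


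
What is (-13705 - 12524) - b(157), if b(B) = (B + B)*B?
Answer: -75527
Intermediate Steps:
b(B) = 2*B² (b(B) = (2*B)*B = 2*B²)
(-13705 - 12524) - b(157) = (-13705 - 12524) - 2*157² = -26229 - 2*24649 = -26229 - 1*49298 = -26229 - 49298 = -75527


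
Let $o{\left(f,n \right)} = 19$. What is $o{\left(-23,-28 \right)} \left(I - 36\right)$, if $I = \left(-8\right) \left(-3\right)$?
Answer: $-228$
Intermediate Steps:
$I = 24$
$o{\left(-23,-28 \right)} \left(I - 36\right) = 19 \left(24 - 36\right) = 19 \left(-12\right) = -228$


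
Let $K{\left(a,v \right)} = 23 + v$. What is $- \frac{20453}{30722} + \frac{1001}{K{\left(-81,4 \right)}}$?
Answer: $\frac{30200491}{829494} \approx 36.408$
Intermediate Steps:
$- \frac{20453}{30722} + \frac{1001}{K{\left(-81,4 \right)}} = - \frac{20453}{30722} + \frac{1001}{23 + 4} = \left(-20453\right) \frac{1}{30722} + \frac{1001}{27} = - \frac{20453}{30722} + 1001 \cdot \frac{1}{27} = - \frac{20453}{30722} + \frac{1001}{27} = \frac{30200491}{829494}$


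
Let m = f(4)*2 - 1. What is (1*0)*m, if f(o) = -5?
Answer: 0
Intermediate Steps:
m = -11 (m = -5*2 - 1 = -10 - 1 = -11)
(1*0)*m = (1*0)*(-11) = 0*(-11) = 0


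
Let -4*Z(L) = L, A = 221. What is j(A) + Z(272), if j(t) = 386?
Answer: 318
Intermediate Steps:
Z(L) = -L/4
j(A) + Z(272) = 386 - ¼*272 = 386 - 68 = 318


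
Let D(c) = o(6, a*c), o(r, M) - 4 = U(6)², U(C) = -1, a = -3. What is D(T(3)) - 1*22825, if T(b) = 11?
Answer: -22820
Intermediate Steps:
o(r, M) = 5 (o(r, M) = 4 + (-1)² = 4 + 1 = 5)
D(c) = 5
D(T(3)) - 1*22825 = 5 - 1*22825 = 5 - 22825 = -22820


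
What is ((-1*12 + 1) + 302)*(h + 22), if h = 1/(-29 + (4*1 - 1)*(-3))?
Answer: 242985/38 ≈ 6394.3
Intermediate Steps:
h = -1/38 (h = 1/(-29 + (4 - 1)*(-3)) = 1/(-29 + 3*(-3)) = 1/(-29 - 9) = 1/(-38) = -1/38 ≈ -0.026316)
((-1*12 + 1) + 302)*(h + 22) = ((-1*12 + 1) + 302)*(-1/38 + 22) = ((-12 + 1) + 302)*(835/38) = (-11 + 302)*(835/38) = 291*(835/38) = 242985/38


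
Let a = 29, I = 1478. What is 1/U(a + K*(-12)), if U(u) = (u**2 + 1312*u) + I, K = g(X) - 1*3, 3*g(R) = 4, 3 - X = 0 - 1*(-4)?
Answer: 1/68167 ≈ 1.4670e-5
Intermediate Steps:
X = -1 (X = 3 - (0 - 1*(-4)) = 3 - (0 + 4) = 3 - 1*4 = 3 - 4 = -1)
g(R) = 4/3 (g(R) = (1/3)*4 = 4/3)
K = -5/3 (K = 4/3 - 1*3 = 4/3 - 3 = -5/3 ≈ -1.6667)
U(u) = 1478 + u**2 + 1312*u (U(u) = (u**2 + 1312*u) + 1478 = 1478 + u**2 + 1312*u)
1/U(a + K*(-12)) = 1/(1478 + (29 - 5/3*(-12))**2 + 1312*(29 - 5/3*(-12))) = 1/(1478 + (29 + 20)**2 + 1312*(29 + 20)) = 1/(1478 + 49**2 + 1312*49) = 1/(1478 + 2401 + 64288) = 1/68167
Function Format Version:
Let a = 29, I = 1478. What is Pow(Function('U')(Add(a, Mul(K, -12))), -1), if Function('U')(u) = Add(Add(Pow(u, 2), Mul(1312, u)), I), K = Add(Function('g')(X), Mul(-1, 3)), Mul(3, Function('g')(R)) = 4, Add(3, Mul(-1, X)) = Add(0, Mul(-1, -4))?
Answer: Rational(1, 68167) ≈ 1.4670e-5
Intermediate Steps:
X = -1 (X = Add(3, Mul(-1, Add(0, Mul(-1, -4)))) = Add(3, Mul(-1, Add(0, 4))) = Add(3, Mul(-1, 4)) = Add(3, -4) = -1)
Function('g')(R) = Rational(4, 3) (Function('g')(R) = Mul(Rational(1, 3), 4) = Rational(4, 3))
K = Rational(-5, 3) (K = Add(Rational(4, 3), Mul(-1, 3)) = Add(Rational(4, 3), -3) = Rational(-5, 3) ≈ -1.6667)
Function('U')(u) = Add(1478, Pow(u, 2), Mul(1312, u)) (Function('U')(u) = Add(Add(Pow(u, 2), Mul(1312, u)), 1478) = Add(1478, Pow(u, 2), Mul(1312, u)))
Pow(Function('U')(Add(a, Mul(K, -12))), -1) = Pow(Add(1478, Pow(Add(29, Mul(Rational(-5, 3), -12)), 2), Mul(1312, Add(29, Mul(Rational(-5, 3), -12)))), -1) = Pow(Add(1478, Pow(Add(29, 20), 2), Mul(1312, Add(29, 20))), -1) = Pow(Add(1478, Pow(49, 2), Mul(1312, 49)), -1) = Pow(Add(1478, 2401, 64288), -1) = Pow(68167, -1) = Rational(1, 68167)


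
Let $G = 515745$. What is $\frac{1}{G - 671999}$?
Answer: $- \frac{1}{156254} \approx -6.3998 \cdot 10^{-6}$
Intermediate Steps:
$\frac{1}{G - 671999} = \frac{1}{515745 - 671999} = \frac{1}{-156254} = - \frac{1}{156254}$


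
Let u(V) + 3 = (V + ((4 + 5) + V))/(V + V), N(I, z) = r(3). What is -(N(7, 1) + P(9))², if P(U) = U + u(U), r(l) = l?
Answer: -441/4 ≈ -110.25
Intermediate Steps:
N(I, z) = 3
u(V) = -3 + (9 + 2*V)/(2*V) (u(V) = -3 + (V + ((4 + 5) + V))/(V + V) = -3 + (V + (9 + V))/((2*V)) = -3 + (9 + 2*V)*(1/(2*V)) = -3 + (9 + 2*V)/(2*V))
P(U) = -2 + U + 9/(2*U) (P(U) = U + (-2 + 9/(2*U)) = -2 + U + 9/(2*U))
-(N(7, 1) + P(9))² = -(3 + (-2 + 9 + (9/2)/9))² = -(3 + (-2 + 9 + (9/2)*(⅑)))² = -(3 + (-2 + 9 + ½))² = -(3 + 15/2)² = -(21/2)² = -1*441/4 = -441/4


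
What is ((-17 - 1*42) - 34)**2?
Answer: 8649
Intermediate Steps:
((-17 - 1*42) - 34)**2 = ((-17 - 42) - 34)**2 = (-59 - 34)**2 = (-93)**2 = 8649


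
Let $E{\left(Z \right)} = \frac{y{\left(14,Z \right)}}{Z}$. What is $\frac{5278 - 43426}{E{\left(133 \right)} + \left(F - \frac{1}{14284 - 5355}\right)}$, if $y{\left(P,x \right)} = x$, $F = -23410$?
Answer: $\frac{170311746}{104509481} \approx 1.6296$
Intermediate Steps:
$E{\left(Z \right)} = 1$ ($E{\left(Z \right)} = \frac{Z}{Z} = 1$)
$\frac{5278 - 43426}{E{\left(133 \right)} + \left(F - \frac{1}{14284 - 5355}\right)} = \frac{5278 - 43426}{1 - \left(23410 + \frac{1}{14284 - 5355}\right)} = - \frac{38148}{1 - \frac{209027891}{8929}} = - \frac{38148}{- \frac{209018962}{8929}} = \left(-38148\right) \left(- \frac{8929}{209018962}\right) = \frac{170311746}{104509481}$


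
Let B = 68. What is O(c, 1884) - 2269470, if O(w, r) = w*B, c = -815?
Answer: -2324890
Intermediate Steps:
O(w, r) = 68*w (O(w, r) = w*68 = 68*w)
O(c, 1884) - 2269470 = 68*(-815) - 2269470 = -55420 - 2269470 = -2324890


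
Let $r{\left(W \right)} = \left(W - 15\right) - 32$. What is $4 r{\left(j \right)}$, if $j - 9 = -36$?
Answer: $-296$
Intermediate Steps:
$j = -27$ ($j = 9 - 36 = -27$)
$r{\left(W \right)} = -47 + W$ ($r{\left(W \right)} = \left(-15 + W\right) - 32 = -47 + W$)
$4 r{\left(j \right)} = 4 \left(-47 - 27\right) = 4 \left(-74\right) = -296$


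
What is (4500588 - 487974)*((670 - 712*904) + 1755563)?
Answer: 4464374147190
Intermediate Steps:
(4500588 - 487974)*((670 - 712*904) + 1755563) = 4012614*((670 - 643648) + 1755563) = 4012614*(-642978 + 1755563) = 4012614*1112585 = 4464374147190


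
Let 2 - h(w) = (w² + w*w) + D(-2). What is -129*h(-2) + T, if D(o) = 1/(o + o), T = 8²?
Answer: 3223/4 ≈ 805.75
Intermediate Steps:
T = 64
D(o) = 1/(2*o)
h(w) = 9/4 - 2*w² (h(w) = 2 - ((w² + w*w) + (½)/(-2)) = 2 - ((w² + w²) + (½)*(-½)) = 2 - (2*w² - ¼) = 2 - (-¼ + 2*w²) = 2 + (¼ - 2*w²) = 9/4 - 2*w²)
-129*h(-2) + T = -129*(9/4 - 2*(-2)²) + 64 = -129*(9/4 - 2*4) + 64 = -129*(9/4 - 8) + 64 = -129*(-23/4) + 64 = 2967/4 + 64 = 3223/4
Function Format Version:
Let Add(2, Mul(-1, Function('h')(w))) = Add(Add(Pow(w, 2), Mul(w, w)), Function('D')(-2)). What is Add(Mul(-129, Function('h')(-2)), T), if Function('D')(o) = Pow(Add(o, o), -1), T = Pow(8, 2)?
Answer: Rational(3223, 4) ≈ 805.75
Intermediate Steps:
T = 64
Function('D')(o) = Mul(Rational(1, 2), Pow(o, -1)) (Function('D')(o) = Pow(Mul(2, o), -1) = Mul(Rational(1, 2), Pow(o, -1)))
Function('h')(w) = Add(Rational(9, 4), Mul(-2, Pow(w, 2))) (Function('h')(w) = Add(2, Mul(-1, Add(Add(Pow(w, 2), Mul(w, w)), Mul(Rational(1, 2), Pow(-2, -1))))) = Add(2, Mul(-1, Add(Add(Pow(w, 2), Pow(w, 2)), Mul(Rational(1, 2), Rational(-1, 2))))) = Add(2, Mul(-1, Add(Mul(2, Pow(w, 2)), Rational(-1, 4)))) = Add(2, Mul(-1, Add(Rational(-1, 4), Mul(2, Pow(w, 2))))) = Add(2, Add(Rational(1, 4), Mul(-2, Pow(w, 2)))) = Add(Rational(9, 4), Mul(-2, Pow(w, 2))))
Add(Mul(-129, Function('h')(-2)), T) = Add(Mul(-129, Add(Rational(9, 4), Mul(-2, Pow(-2, 2)))), 64) = Add(Mul(-129, Add(Rational(9, 4), Mul(-2, 4))), 64) = Add(Mul(-129, Add(Rational(9, 4), -8)), 64) = Add(Mul(-129, Rational(-23, 4)), 64) = Add(Rational(2967, 4), 64) = Rational(3223, 4)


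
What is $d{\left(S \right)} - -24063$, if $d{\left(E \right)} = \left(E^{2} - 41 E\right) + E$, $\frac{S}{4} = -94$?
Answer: $180479$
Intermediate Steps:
$S = -376$ ($S = 4 \left(-94\right) = -376$)
$d{\left(E \right)} = E^{2} - 40 E$
$d{\left(S \right)} - -24063 = - 376 \left(-40 - 376\right) - -24063 = \left(-376\right) \left(-416\right) + 24063 = 156416 + 24063 = 180479$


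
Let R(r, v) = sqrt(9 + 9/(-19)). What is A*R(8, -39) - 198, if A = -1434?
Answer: -198 - 12906*sqrt(38)/19 ≈ -4385.3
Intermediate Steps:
R(r, v) = 9*sqrt(38)/19 (R(r, v) = sqrt(9 + 9*(-1/19)) = sqrt(9 - 9/19) = sqrt(162/19) = 9*sqrt(38)/19)
A*R(8, -39) - 198 = -12906*sqrt(38)/19 - 198 = -198 - 12906*sqrt(38)/19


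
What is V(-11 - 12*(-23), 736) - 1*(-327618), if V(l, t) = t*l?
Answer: 522658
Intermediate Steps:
V(l, t) = l*t
V(-11 - 12*(-23), 736) - 1*(-327618) = (-11 - 12*(-23))*736 - 1*(-327618) = (-11 + 276)*736 + 327618 = 265*736 + 327618 = 195040 + 327618 = 522658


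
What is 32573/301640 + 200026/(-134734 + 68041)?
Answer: -58163451551/20117276520 ≈ -2.8912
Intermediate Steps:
32573/301640 + 200026/(-134734 + 68041) = 32573*(1/301640) + 200026/(-66693) = 32573/301640 + 200026*(-1/66693) = 32573/301640 - 200026/66693 = -58163451551/20117276520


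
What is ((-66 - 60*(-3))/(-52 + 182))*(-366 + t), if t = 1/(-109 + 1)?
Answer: -751051/2340 ≈ -320.96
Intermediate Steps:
t = -1/108 (t = 1/(-108) = -1/108 ≈ -0.0092593)
((-66 - 60*(-3))/(-52 + 182))*(-366 + t) = ((-66 - 60*(-3))/(-52 + 182))*(-366 - 1/108) = ((-66 + 180)/130)*(-39529/108) = (114*(1/130))*(-39529/108) = (57/65)*(-39529/108) = -751051/2340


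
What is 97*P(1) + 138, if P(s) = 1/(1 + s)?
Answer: 373/2 ≈ 186.50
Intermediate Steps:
97*P(1) + 138 = 97/(1 + 1) + 138 = 97/2 + 138 = 373/2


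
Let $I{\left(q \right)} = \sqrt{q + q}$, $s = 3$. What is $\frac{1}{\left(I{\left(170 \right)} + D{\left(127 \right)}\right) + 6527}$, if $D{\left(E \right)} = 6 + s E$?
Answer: $\frac{3457}{23901528} - \frac{\sqrt{85}}{23901528} \approx 0.00014425$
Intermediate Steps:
$I{\left(q \right)} = \sqrt{2} \sqrt{q}$ ($I{\left(q \right)} = \sqrt{2 q} = \sqrt{2} \sqrt{q}$)
$D{\left(E \right)} = 6 + 3 E$
$\frac{1}{\left(I{\left(170 \right)} + D{\left(127 \right)}\right) + 6527} = \frac{1}{\left(\sqrt{2} \sqrt{170} + \left(6 + 3 \cdot 127\right)\right) + 6527} = \frac{1}{\left(2 \sqrt{85} + \left(6 + 381\right)\right) + 6527} = \frac{1}{\left(2 \sqrt{85} + 387\right) + 6527} = \frac{1}{\left(387 + 2 \sqrt{85}\right) + 6527} = \frac{1}{6914 + 2 \sqrt{85}}$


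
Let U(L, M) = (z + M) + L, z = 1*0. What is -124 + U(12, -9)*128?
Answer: 260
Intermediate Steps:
z = 0
U(L, M) = L + M (U(L, M) = (0 + M) + L = M + L = L + M)
-124 + U(12, -9)*128 = -124 + (12 - 9)*128 = -124 + 3*128 = -124 + 384 = 260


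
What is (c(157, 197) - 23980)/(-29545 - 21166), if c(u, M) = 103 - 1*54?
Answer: 23931/50711 ≈ 0.47191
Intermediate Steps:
c(u, M) = 49 (c(u, M) = 103 - 54 = 49)
(c(157, 197) - 23980)/(-29545 - 21166) = (49 - 23980)/(-29545 - 21166) = -23931/(-50711) = -23931*(-1/50711) = 23931/50711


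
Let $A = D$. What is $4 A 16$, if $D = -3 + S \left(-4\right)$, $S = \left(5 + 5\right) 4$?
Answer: $-10432$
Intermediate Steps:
$S = 40$ ($S = 10 \cdot 4 = 40$)
$D = -163$ ($D = -3 + 40 \left(-4\right) = -3 - 160 = -163$)
$A = -163$
$4 A 16 = 4 \left(-163\right) 16 = \left(-652\right) 16 = -10432$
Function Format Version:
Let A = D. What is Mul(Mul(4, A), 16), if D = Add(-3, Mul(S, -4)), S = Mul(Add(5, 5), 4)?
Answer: -10432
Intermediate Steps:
S = 40 (S = Mul(10, 4) = 40)
D = -163 (D = Add(-3, Mul(40, -4)) = Add(-3, -160) = -163)
A = -163
Mul(Mul(4, A), 16) = Mul(Mul(4, -163), 16) = Mul(-652, 16) = -10432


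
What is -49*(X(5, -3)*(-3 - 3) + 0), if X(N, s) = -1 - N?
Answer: -1764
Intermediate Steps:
-49*(X(5, -3)*(-3 - 3) + 0) = -49*((-1 - 1*5)*(-3 - 3) + 0) = -49*((-1 - 5)*(-6) + 0) = -49*(-6*(-6) + 0) = -49*(36 + 0) = -49*36 = -1764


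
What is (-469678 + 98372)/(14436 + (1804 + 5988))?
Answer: -185653/11114 ≈ -16.704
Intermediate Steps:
(-469678 + 98372)/(14436 + (1804 + 5988)) = -371306/(14436 + 7792) = -371306/22228 = -371306*1/22228 = -185653/11114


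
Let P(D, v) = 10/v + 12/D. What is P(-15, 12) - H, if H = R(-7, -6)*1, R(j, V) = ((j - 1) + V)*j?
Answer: -2939/30 ≈ -97.967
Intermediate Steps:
R(j, V) = j*(-1 + V + j) (R(j, V) = ((-1 + j) + V)*j = (-1 + V + j)*j = j*(-1 + V + j))
H = 98 (H = -7*(-1 - 6 - 7)*1 = -7*(-14)*1 = 98*1 = 98)
P(-15, 12) - H = (10/12 + 12/(-15)) - 1*98 = (10*(1/12) + 12*(-1/15)) - 98 = (5/6 - 4/5) - 98 = 1/30 - 98 = -2939/30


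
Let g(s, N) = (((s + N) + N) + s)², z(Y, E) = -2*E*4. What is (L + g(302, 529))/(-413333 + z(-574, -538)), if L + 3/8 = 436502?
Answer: -25589965/3272232 ≈ -7.8203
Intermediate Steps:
L = 3492013/8 (L = -3/8 + 436502 = 3492013/8 ≈ 4.3650e+5)
z(Y, E) = -8*E
g(s, N) = (2*N + 2*s)² (g(s, N) = (((N + s) + N) + s)² = ((s + 2*N) + s)² = (2*N + 2*s)²)
(L + g(302, 529))/(-413333 + z(-574, -538)) = (3492013/8 + 4*(529 + 302)²)/(-413333 - 8*(-538)) = (3492013/8 + 4*831²)/(-413333 + 4304) = (3492013/8 + 4*690561)/(-409029) = (3492013/8 + 2762244)*(-1/409029) = (25589965/8)*(-1/409029) = -25589965/3272232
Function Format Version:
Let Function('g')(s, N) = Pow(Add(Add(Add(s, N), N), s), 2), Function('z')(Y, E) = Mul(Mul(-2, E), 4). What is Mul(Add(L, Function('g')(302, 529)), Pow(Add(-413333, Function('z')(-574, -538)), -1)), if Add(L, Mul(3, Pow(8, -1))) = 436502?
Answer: Rational(-25589965, 3272232) ≈ -7.8203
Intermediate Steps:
L = Rational(3492013, 8) (L = Add(Rational(-3, 8), 436502) = Rational(3492013, 8) ≈ 4.3650e+5)
Function('z')(Y, E) = Mul(-8, E)
Function('g')(s, N) = Pow(Add(Mul(2, N), Mul(2, s)), 2) (Function('g')(s, N) = Pow(Add(Add(Add(N, s), N), s), 2) = Pow(Add(Add(s, Mul(2, N)), s), 2) = Pow(Add(Mul(2, N), Mul(2, s)), 2))
Mul(Add(L, Function('g')(302, 529)), Pow(Add(-413333, Function('z')(-574, -538)), -1)) = Mul(Add(Rational(3492013, 8), Mul(4, Pow(Add(529, 302), 2))), Pow(Add(-413333, Mul(-8, -538)), -1)) = Mul(Add(Rational(3492013, 8), Mul(4, Pow(831, 2))), Pow(Add(-413333, 4304), -1)) = Mul(Add(Rational(3492013, 8), Mul(4, 690561)), Pow(-409029, -1)) = Mul(Add(Rational(3492013, 8), 2762244), Rational(-1, 409029)) = Mul(Rational(25589965, 8), Rational(-1, 409029)) = Rational(-25589965, 3272232)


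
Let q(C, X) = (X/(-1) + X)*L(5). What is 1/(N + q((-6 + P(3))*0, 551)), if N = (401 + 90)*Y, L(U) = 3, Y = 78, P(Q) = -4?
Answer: 1/38298 ≈ 2.6111e-5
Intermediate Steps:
q(C, X) = 0 (q(C, X) = (X/(-1) + X)*3 = (X*(-1) + X)*3 = (-X + X)*3 = 0*3 = 0)
N = 38298 (N = (401 + 90)*78 = 491*78 = 38298)
1/(N + q((-6 + P(3))*0, 551)) = 1/(38298 + 0) = 1/38298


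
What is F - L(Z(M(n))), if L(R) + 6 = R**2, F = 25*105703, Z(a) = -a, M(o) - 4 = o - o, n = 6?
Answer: 2642565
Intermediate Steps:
M(o) = 4 (M(o) = 4 + (o - o) = 4 + 0 = 4)
F = 2642575
L(R) = -6 + R**2
F - L(Z(M(n))) = 2642575 - (-6 + (-1*4)**2) = 2642575 - (-6 + (-4)**2) = 2642575 - (-6 + 16) = 2642575 - 1*10 = 2642575 - 10 = 2642565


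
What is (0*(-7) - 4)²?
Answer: 16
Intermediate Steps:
(0*(-7) - 4)² = (0 - 4)² = (-4)² = 16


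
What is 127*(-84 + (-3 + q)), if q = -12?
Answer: -12573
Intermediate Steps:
127*(-84 + (-3 + q)) = 127*(-84 + (-3 - 12)) = 127*(-84 - 15) = 127*(-99) = -12573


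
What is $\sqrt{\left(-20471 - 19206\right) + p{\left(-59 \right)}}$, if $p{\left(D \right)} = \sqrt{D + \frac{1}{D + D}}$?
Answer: $\frac{\sqrt{-552462548 + 118 i \sqrt{821634}}}{118} \approx 0.019282 + 199.19 i$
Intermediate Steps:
$p{\left(D \right)} = \sqrt{D + \frac{1}{2 D}}$
$\sqrt{\left(-20471 - 19206\right) + p{\left(-59 \right)}} = \sqrt{\left(-20471 - 19206\right) + \frac{\sqrt{\frac{2}{-59} + 4 \left(-59\right)}}{2}} = \sqrt{-39677 + \frac{\sqrt{2 \left(- \frac{1}{59}\right) - 236}}{2}} = \sqrt{-39677 + \frac{\sqrt{- \frac{2}{59} - 236}}{2}} = \sqrt{-39677 + \frac{\sqrt{- \frac{13926}{59}}}{2}} = \sqrt{-39677 + \frac{\frac{1}{59} i \sqrt{821634}}{2}} = \sqrt{-39677 + \frac{i \sqrt{821634}}{118}}$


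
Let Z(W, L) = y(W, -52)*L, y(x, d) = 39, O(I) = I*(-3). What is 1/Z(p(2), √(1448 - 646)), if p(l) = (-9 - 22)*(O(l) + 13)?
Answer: √802/31278 ≈ 0.00090542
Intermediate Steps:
O(I) = -3*I
p(l) = -403 + 93*l (p(l) = (-9 - 22)*(-3*l + 13) = -31*(13 - 3*l) = -403 + 93*l)
Z(W, L) = 39*L
1/Z(p(2), √(1448 - 646)) = 1/(39*√(1448 - 646)) = 1/(39*√802) = √802/31278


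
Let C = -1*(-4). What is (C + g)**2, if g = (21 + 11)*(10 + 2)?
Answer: 150544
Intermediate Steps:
C = 4
g = 384 (g = 32*12 = 384)
(C + g)**2 = (4 + 384)**2 = 388**2 = 150544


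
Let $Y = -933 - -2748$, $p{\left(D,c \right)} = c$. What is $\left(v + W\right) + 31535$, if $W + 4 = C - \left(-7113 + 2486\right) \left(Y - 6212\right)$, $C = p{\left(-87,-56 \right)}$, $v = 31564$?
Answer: $-20281880$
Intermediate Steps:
$Y = 1815$ ($Y = -933 + 2748 = 1815$)
$C = -56$
$W = -20344979$ ($W = -4 - \left(56 + \left(-7113 + 2486\right) \left(1815 - 6212\right)\right) = -4 - \left(56 - -20344919\right) = -4 - 20344975 = -20344979$)
$\left(v + W\right) + 31535 = \left(31564 - 20344979\right) + 31535 = -20313415 + 31535 = -20281880$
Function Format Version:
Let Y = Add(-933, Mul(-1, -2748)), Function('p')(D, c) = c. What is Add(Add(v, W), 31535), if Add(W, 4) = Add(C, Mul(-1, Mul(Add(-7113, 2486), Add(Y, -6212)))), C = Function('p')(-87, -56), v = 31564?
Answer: -20281880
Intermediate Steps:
Y = 1815 (Y = Add(-933, 2748) = 1815)
C = -56
W = -20344979 (W = Add(-4, Add(-56, Mul(-1, Mul(Add(-7113, 2486), Add(1815, -6212))))) = Add(-4, Add(-56, Mul(-1, Mul(-4627, -4397)))) = Add(-4, Add(-56, Mul(-1, 20344919))) = Add(-4, Add(-56, -20344919)) = Add(-4, -20344975) = -20344979)
Add(Add(v, W), 31535) = Add(Add(31564, -20344979), 31535) = Add(-20313415, 31535) = -20281880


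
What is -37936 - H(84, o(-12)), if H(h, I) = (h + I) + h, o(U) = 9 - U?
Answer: -38125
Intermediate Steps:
H(h, I) = I + 2*h (H(h, I) = (I + h) + h = I + 2*h)
-37936 - H(84, o(-12)) = -37936 - ((9 - 1*(-12)) + 2*84) = -37936 - ((9 + 12) + 168) = -37936 - (21 + 168) = -37936 - 1*189 = -37936 - 189 = -38125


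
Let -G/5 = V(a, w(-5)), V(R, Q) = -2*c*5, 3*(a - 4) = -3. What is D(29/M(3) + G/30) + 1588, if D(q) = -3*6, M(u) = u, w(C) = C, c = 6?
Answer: 1570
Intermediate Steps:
a = 3 (a = 4 + (1/3)*(-3) = 4 - 1 = 3)
V(R, Q) = -60 (V(R, Q) = -2*6*5 = -12*5 = -60)
G = 300 (G = -5*(-60) = 300)
D(q) = -18
D(29/M(3) + G/30) + 1588 = -18 + 1588 = 1570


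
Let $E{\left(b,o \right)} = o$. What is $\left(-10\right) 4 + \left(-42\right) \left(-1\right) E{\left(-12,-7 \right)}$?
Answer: $-334$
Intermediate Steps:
$\left(-10\right) 4 + \left(-42\right) \left(-1\right) E{\left(-12,-7 \right)} = \left(-10\right) 4 + \left(-42\right) \left(-1\right) \left(-7\right) = -40 + 42 \left(-7\right) = -40 - 294 = -334$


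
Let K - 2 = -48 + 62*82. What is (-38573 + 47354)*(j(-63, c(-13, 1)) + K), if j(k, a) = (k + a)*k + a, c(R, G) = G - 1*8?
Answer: 82901421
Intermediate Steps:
K = 5038 (K = 2 + (-48 + 62*82) = 2 + (-48 + 5084) = 2 + 5036 = 5038)
c(R, G) = -8 + G (c(R, G) = G - 8 = -8 + G)
j(k, a) = a + k*(a + k) (j(k, a) = (a + k)*k + a = k*(a + k) + a = a + k*(a + k))
(-38573 + 47354)*(j(-63, c(-13, 1)) + K) = (-38573 + 47354)*(((-8 + 1) + (-63)² + (-8 + 1)*(-63)) + 5038) = 8781*((-7 + 3969 - 7*(-63)) + 5038) = 8781*((-7 + 3969 + 441) + 5038) = 8781*(4403 + 5038) = 8781*9441 = 82901421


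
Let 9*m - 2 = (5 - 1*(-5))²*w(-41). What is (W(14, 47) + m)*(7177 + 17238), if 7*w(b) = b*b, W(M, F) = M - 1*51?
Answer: 1349197315/21 ≈ 6.4247e+7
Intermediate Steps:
W(M, F) = -51 + M (W(M, F) = M - 51 = -51 + M)
w(b) = b²/7 (w(b) = (b*b)/7 = b²/7)
m = 56038/21 (m = 2/9 + ((5 - 1*(-5))²*((⅐)*(-41)²))/9 = 2/9 + ((5 + 5)²*((⅐)*1681))/9 = 2/9 + (10²*(1681/7))/9 = 2/9 + (100*(1681/7))/9 = 2/9 + (⅑)*(168100/7) = 2/9 + 168100/63 = 56038/21 ≈ 2668.5)
(W(14, 47) + m)*(7177 + 17238) = ((-51 + 14) + 56038/21)*(7177 + 17238) = (-37 + 56038/21)*24415 = (55261/21)*24415 = 1349197315/21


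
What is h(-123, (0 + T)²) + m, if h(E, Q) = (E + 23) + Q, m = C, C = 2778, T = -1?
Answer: 2679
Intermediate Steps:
m = 2778
h(E, Q) = 23 + E + Q (h(E, Q) = (23 + E) + Q = 23 + E + Q)
h(-123, (0 + T)²) + m = (23 - 123 + (0 - 1)²) + 2778 = (23 - 123 + (-1)²) + 2778 = (23 - 123 + 1) + 2778 = -99 + 2778 = 2679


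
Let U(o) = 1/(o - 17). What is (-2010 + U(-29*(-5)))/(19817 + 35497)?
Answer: -257279/7080192 ≈ -0.036338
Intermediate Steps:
U(o) = 1/(-17 + o)
(-2010 + U(-29*(-5)))/(19817 + 35497) = (-2010 + 1/(-17 - 29*(-5)))/(19817 + 35497) = (-2010 + 1/(-17 + 145))/55314 = (-2010 + 1/128)*(1/55314) = -257279/128*1/55314 = -257279/7080192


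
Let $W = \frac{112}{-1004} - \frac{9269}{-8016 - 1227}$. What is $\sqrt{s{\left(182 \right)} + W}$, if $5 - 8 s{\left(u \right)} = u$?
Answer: $\frac{i \sqrt{1202238496306}}{237948} \approx 4.608 i$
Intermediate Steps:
$s{\left(u \right)} = \frac{5}{8} - \frac{u}{8}$
$W = \frac{159055}{178461}$ ($W = 112 \left(- \frac{1}{1004}\right) - \frac{9269}{-9243} = - \frac{28}{251} - - \frac{713}{711} = - \frac{28}{251} + \frac{713}{711} = \frac{159055}{178461} \approx 0.89126$)
$\sqrt{s{\left(182 \right)} + W} = \sqrt{\left(\frac{5}{8} - \frac{91}{4}\right) + \frac{159055}{178461}} = \sqrt{- \frac{177}{8} + \frac{159055}{178461}} = \sqrt{- \frac{30315157}{1427688}} = \frac{i \sqrt{1202238496306}}{237948}$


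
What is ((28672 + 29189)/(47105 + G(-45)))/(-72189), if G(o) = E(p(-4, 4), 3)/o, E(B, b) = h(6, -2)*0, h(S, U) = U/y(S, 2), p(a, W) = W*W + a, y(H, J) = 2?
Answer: -6429/377829205 ≈ -1.7016e-5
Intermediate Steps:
p(a, W) = a + W² (p(a, W) = W² + a = a + W²)
h(S, U) = U/2
E(B, b) = 0 (E(B, b) = ((½)*(-2))*0 = -1*0 = 0)
G(o) = 0 (G(o) = 0/o = 0)
((28672 + 29189)/(47105 + G(-45)))/(-72189) = ((28672 + 29189)/(47105 + 0))/(-72189) = (57861/47105)*(-1/72189) = -6429/377829205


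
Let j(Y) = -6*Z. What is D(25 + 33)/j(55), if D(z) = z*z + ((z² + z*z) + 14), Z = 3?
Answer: -5053/9 ≈ -561.44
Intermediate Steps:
j(Y) = -18 (j(Y) = -6*3 = -18)
D(z) = 14 + 3*z² (D(z) = z² + ((z² + z²) + 14) = z² + (2*z² + 14) = z² + (14 + 2*z²) = 14 + 3*z²)
D(25 + 33)/j(55) = (14 + 3*(25 + 33)²)/(-18) = (14 + 3*58²)*(-1/18) = (14 + 3*3364)*(-1/18) = (14 + 10092)*(-1/18) = 10106*(-1/18) = -5053/9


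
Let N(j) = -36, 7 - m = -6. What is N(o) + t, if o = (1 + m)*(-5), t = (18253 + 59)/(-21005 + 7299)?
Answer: -36552/979 ≈ -37.336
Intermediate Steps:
m = 13 (m = 7 - 1*(-6) = 7 + 6 = 13)
t = -1308/979 (t = 18312/(-13706) = 18312*(-1/13706) = -1308/979 ≈ -1.3361)
o = -70 (o = (1 + 13)*(-5) = 14*(-5) = -70)
N(o) + t = -36 - 1308/979 = -36552/979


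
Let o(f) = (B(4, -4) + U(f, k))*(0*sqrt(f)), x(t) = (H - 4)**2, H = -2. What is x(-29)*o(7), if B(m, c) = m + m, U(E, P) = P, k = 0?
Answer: 0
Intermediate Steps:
B(m, c) = 2*m
x(t) = 36 (x(t) = (-2 - 4)**2 = (-6)**2 = 36)
o(f) = 0 (o(f) = (2*4 + 0)*(0*sqrt(f)) = (8 + 0)*0 = 8*0 = 0)
x(-29)*o(7) = 36*0 = 0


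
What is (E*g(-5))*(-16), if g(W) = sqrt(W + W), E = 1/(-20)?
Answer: 4*I*sqrt(10)/5 ≈ 2.5298*I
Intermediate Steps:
E = -1/20 ≈ -0.050000
g(W) = sqrt(2)*sqrt(W) (g(W) = sqrt(2*W) = sqrt(2)*sqrt(W))
(E*g(-5))*(-16) = -sqrt(2)*sqrt(-5)/20*(-16) = -sqrt(2)*I*sqrt(5)/20*(-16) = -I*sqrt(10)/20*(-16) = 4*I*sqrt(10)/5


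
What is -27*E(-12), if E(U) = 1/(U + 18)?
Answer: -9/2 ≈ -4.5000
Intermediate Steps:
E(U) = 1/(18 + U)
-27*E(-12) = -27/(18 - 12) = -27/6 = -27*1/6 = -9/2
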